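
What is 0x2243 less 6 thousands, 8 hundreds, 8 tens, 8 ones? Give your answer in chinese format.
Convert 0x2243 (hexadecimal) → 2×4096 + 2×256 + 4×16 + 3 = 8771 (decimal)
Convert 6 thousands, 8 hundreds, 8 tens, 8 ones (place-value notation) → 6×1000 + 8×100 + 8×10 + 8 = 6888 (decimal)
Compute 8771 - 6888 = 1883
Convert 1883 (decimal) → 1883 = 1×1000 + 8×100 + 8×10 + 3 → 一千八百八十三 (Chinese numeral)
一千八百八十三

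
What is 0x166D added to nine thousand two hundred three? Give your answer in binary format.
Convert 0x166D (hexadecimal) → 1×4096 + 6×256 + 6×16 + 13 = 5741 (decimal)
Convert nine thousand two hundred three (English words) → 9×1000 + 2×100 + 3 = 9203 (decimal)
Compute 5741 + 9203 = 14944
Convert 14944 (decimal) → 14944 = 8192 + 4096 + 2048 + 512 + 64 + 32 → 0b11101001100000 (binary)
0b11101001100000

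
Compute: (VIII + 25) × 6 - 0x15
Convert VIII (Roman numeral) → 5 + 1 + 1 + 1 = 8 (decimal)
Convert 0x15 (hexadecimal) → 1×16 + 5 = 21 (decimal)
Expression in decimal: (8 + 25) × 6 - 21
Parentheses first: 8 + 25 = 33
Multiply: 33 × 6 = 198
Subtract: 198 - 21 = 177
177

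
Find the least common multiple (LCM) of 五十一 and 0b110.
Convert 五十一 (Chinese numeral) → 5×10 + 1 = 51 (decimal)
Convert 0b110 (binary) → 4 + 2 = 6 (decimal)
Compute lcm(51, 6) = 102
102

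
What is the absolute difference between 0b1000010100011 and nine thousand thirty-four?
Convert 0b1000010100011 (binary) → 4096 + 128 + 32 + 2 + 1 = 4259 (decimal)
Convert nine thousand thirty-four (English words) → 9×1000 + 34 = 9034 (decimal)
Compute |4259 - 9034| = 4775
4775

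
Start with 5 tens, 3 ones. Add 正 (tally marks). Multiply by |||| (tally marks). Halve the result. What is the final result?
Convert 5 tens, 3 ones (place-value notation) → 5×10 + 3 = 53 (decimal)
Start: 53
Convert 正 (tally marks) → 5 (decimal)
53 + 5 = 58
Convert |||| (tally marks) → 4 (decimal)
58 × 4 = 232
232 ÷ 2 = 116
116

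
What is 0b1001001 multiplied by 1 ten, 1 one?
Convert 0b1001001 (binary) → 64 + 8 + 1 = 73 (decimal)
Convert 1 ten, 1 one (place-value notation) → 1×10 + 1 = 11 (decimal)
Compute 73 × 11 = 803
803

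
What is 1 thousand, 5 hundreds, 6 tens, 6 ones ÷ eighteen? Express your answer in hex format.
Convert 1 thousand, 5 hundreds, 6 tens, 6 ones (place-value notation) → 1×1000 + 5×100 + 6×10 + 6 = 1566 (decimal)
Convert eighteen (English words) → 18 (decimal)
Compute 1566 ÷ 18 = 87
Convert 87 (decimal) → 87 = 5×16 + 7 → 0x57 (hexadecimal)
0x57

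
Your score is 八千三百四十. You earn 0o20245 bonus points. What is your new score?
Convert 八千三百四十 (Chinese numeral) → 8×1000 + 3×100 + 4×10 = 8340 (decimal)
Convert 0o20245 (octal) → 2×4096 + 2×64 + 4×8 + 5 = 8357 (decimal)
Compute 8340 + 8357 = 16697
16697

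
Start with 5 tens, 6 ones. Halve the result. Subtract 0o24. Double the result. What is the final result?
Convert 5 tens, 6 ones (place-value notation) → 5×10 + 6 = 56 (decimal)
Start: 56
56 ÷ 2 = 28
Convert 0o24 (octal) → 2×8 + 4 = 20 (decimal)
28 - 20 = 8
8 × 2 = 16
16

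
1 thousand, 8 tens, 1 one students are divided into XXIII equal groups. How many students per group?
Convert 1 thousand, 8 tens, 1 one (place-value notation) → 1×1000 + 8×10 + 1 = 1081 (decimal)
Convert XXIII (Roman numeral) → 10 + 10 + 1 + 1 + 1 = 23 (decimal)
Compute 1081 ÷ 23 = 47
47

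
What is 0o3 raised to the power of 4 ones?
Convert 0o3 (octal) → 3 (decimal)
Convert 4 ones (place-value notation) → 4 (decimal)
Compute 3 ^ 4 = 81
81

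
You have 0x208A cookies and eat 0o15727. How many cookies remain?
Convert 0x208A (hexadecimal) → 2×4096 + 8×16 + 10 = 8330 (decimal)
Convert 0o15727 (octal) → 1×4096 + 5×512 + 7×64 + 2×8 + 7 = 7127 (decimal)
Compute 8330 - 7127 = 1203
1203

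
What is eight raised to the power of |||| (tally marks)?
Convert eight (English words) → 8 (decimal)
Convert |||| (tally marks) → 4 (decimal)
Compute 8 ^ 4 = 4096
4096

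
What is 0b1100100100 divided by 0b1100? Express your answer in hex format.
Convert 0b1100100100 (binary) → 512 + 256 + 32 + 4 = 804 (decimal)
Convert 0b1100 (binary) → 8 + 4 = 12 (decimal)
Compute 804 ÷ 12 = 67
Convert 67 (decimal) → 67 = 4×16 + 3 → 0x43 (hexadecimal)
0x43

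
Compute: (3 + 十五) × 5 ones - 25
Convert 十五 (Chinese numeral) → 1×10 + 5 = 15 (decimal)
Convert 5 ones (place-value notation) → 5 (decimal)
Expression in decimal: (3 + 15) × 5 - 25
Parentheses first: 3 + 15 = 18
Multiply: 18 × 5 = 90
Subtract: 90 - 25 = 65
65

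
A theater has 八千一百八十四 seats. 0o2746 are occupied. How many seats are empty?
Convert 八千一百八十四 (Chinese numeral) → 8×1000 + 1×100 + 8×10 + 4 = 8184 (decimal)
Convert 0o2746 (octal) → 2×512 + 7×64 + 4×8 + 6 = 1510 (decimal)
Compute 8184 - 1510 = 6674
6674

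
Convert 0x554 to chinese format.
Convert 0x554 (hexadecimal) → 5×256 + 5×16 + 4 = 1364 (decimal)
Convert 1364 (decimal) → 1364 = 1×1000 + 3×100 + 6×10 + 4 → 一千三百六十四 (Chinese numeral)
一千三百六十四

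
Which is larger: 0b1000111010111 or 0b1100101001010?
Convert 0b1000111010111 (binary) → 4096 + 256 + 128 + 64 + 16 + 4 + 2 + 1 = 4567 (decimal)
Convert 0b1100101001010 (binary) → 4096 + 2048 + 256 + 64 + 8 + 2 = 6474 (decimal)
Compare 4567 vs 6474: larger = 6474
6474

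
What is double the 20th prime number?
The 20th prime number = 71
Compute 71 × 2 = 142
142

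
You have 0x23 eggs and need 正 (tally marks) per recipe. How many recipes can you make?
Convert 0x23 (hexadecimal) → 2×16 + 3 = 35 (decimal)
Convert 正 (tally marks) → 5 (decimal)
Compute 35 ÷ 5 = 7
7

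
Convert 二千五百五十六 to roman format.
Convert 二千五百五十六 (Chinese numeral) → 2×1000 + 5×100 + 5×10 + 6 = 2556 (decimal)
Convert 2556 (decimal) → 2556 = 1000 + 1000 + 500 + 50 + 5 + 1 → MMDLVI (Roman numeral)
MMDLVI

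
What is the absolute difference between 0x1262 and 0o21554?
Convert 0x1262 (hexadecimal) → 1×4096 + 2×256 + 6×16 + 2 = 4706 (decimal)
Convert 0o21554 (octal) → 2×4096 + 1×512 + 5×64 + 5×8 + 4 = 9068 (decimal)
Compute |4706 - 9068| = 4362
4362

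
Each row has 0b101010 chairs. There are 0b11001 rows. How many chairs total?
Convert 0b101010 (binary) → 32 + 8 + 2 = 42 (decimal)
Convert 0b11001 (binary) → 16 + 8 + 1 = 25 (decimal)
Compute 42 × 25 = 1050
1050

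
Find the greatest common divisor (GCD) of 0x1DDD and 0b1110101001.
Convert 0x1DDD (hexadecimal) → 1×4096 + 13×256 + 13×16 + 13 = 7645 (decimal)
Convert 0b1110101001 (binary) → 512 + 256 + 128 + 32 + 8 + 1 = 937 (decimal)
Compute gcd(7645, 937) = 1
1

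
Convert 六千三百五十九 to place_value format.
Convert 六千三百五十九 (Chinese numeral) → 6×1000 + 3×100 + 5×10 + 9 = 6359 (decimal)
Convert 6359 (decimal) → 6359 = 6×1000 + 3×100 + 5×10 + 9 → 6 thousands, 3 hundreds, 5 tens, 9 ones (place-value notation)
6 thousands, 3 hundreds, 5 tens, 9 ones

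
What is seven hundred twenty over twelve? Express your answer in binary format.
Convert seven hundred twenty (English words) → 7×100 + 20 = 720 (decimal)
Convert twelve (English words) → 12 (decimal)
Compute 720 ÷ 12 = 60
Convert 60 (decimal) → 60 = 32 + 16 + 8 + 4 → 0b111100 (binary)
0b111100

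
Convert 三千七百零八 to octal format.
Convert 三千七百零八 (Chinese numeral) → 3×1000 + 7×100 + 8 = 3708 (decimal)
Convert 3708 (decimal) → 3708 = 7×512 + 1×64 + 7×8 + 4 → 0o7174 (octal)
0o7174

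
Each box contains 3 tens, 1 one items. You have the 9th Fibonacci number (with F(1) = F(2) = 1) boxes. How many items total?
Convert 3 tens, 1 one (place-value notation) → 3×10 + 1 = 31 (decimal)
Convert the 9th Fibonacci number (with F(1) = F(2) = 1) (Fibonacci index) → 1, 1, 2, 3, 5, 8, 13, 21, 34 → 34 (decimal)
Compute 31 × 34 = 1054
1054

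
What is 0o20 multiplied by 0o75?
Convert 0o20 (octal) → 2×8 = 16 (decimal)
Convert 0o75 (octal) → 7×8 + 5 = 61 (decimal)
Compute 16 × 61 = 976
976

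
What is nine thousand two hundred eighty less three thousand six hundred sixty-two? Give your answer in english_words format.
Convert nine thousand two hundred eighty (English words) → 9×1000 + 2×100 + 80 = 9280 (decimal)
Convert three thousand six hundred sixty-two (English words) → 3×1000 + 6×100 + 62 = 3662 (decimal)
Compute 9280 - 3662 = 5618
Convert 5618 (decimal) → 5618 = 5×1000 + 6×100 + 18 → five thousand six hundred eighteen (English words)
five thousand six hundred eighteen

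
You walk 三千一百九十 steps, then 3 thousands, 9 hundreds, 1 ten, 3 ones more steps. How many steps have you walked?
Convert 三千一百九十 (Chinese numeral) → 3×1000 + 1×100 + 9×10 = 3190 (decimal)
Convert 3 thousands, 9 hundreds, 1 ten, 3 ones (place-value notation) → 3×1000 + 9×100 + 1×10 + 3 = 3913 (decimal)
Compute 3190 + 3913 = 7103
7103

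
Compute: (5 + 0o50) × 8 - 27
Convert 0o50 (octal) → 5×8 = 40 (decimal)
Expression in decimal: (5 + 40) × 8 - 27
Parentheses first: 5 + 40 = 45
Multiply: 45 × 8 = 360
Subtract: 360 - 27 = 333
333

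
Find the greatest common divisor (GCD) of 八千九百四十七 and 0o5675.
Convert 八千九百四十七 (Chinese numeral) → 8×1000 + 9×100 + 4×10 + 7 = 8947 (decimal)
Convert 0o5675 (octal) → 5×512 + 6×64 + 7×8 + 5 = 3005 (decimal)
Compute gcd(8947, 3005) = 1
1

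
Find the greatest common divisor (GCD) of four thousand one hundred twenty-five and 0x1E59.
Convert four thousand one hundred twenty-five (English words) → 4×1000 + 1×100 + 25 = 4125 (decimal)
Convert 0x1E59 (hexadecimal) → 1×4096 + 14×256 + 5×16 + 9 = 7769 (decimal)
Compute gcd(4125, 7769) = 1
1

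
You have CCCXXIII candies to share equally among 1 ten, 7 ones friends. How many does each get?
Convert CCCXXIII (Roman numeral) → 100 + 100 + 100 + 10 + 10 + 1 + 1 + 1 = 323 (decimal)
Convert 1 ten, 7 ones (place-value notation) → 1×10 + 7 = 17 (decimal)
Compute 323 ÷ 17 = 19
19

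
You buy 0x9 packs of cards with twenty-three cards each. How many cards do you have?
Convert twenty-three (English words) → 23 (decimal)
Convert 0x9 (hexadecimal) → 9 (decimal)
Compute 23 × 9 = 207
207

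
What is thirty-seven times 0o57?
Convert thirty-seven (English words) → 37 (decimal)
Convert 0o57 (octal) → 5×8 + 7 = 47 (decimal)
Compute 37 × 47 = 1739
1739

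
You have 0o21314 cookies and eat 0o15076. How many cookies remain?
Convert 0o21314 (octal) → 2×4096 + 1×512 + 3×64 + 1×8 + 4 = 8908 (decimal)
Convert 0o15076 (octal) → 1×4096 + 5×512 + 7×8 + 6 = 6718 (decimal)
Compute 8908 - 6718 = 2190
2190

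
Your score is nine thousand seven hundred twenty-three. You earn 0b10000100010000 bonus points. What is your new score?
Convert nine thousand seven hundred twenty-three (English words) → 9×1000 + 7×100 + 23 = 9723 (decimal)
Convert 0b10000100010000 (binary) → 8192 + 256 + 16 = 8464 (decimal)
Compute 9723 + 8464 = 18187
18187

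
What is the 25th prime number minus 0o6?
The 25th prime number = 97
Convert 0o6 (octal) → 6 (decimal)
Compute 97 - 6 = 91
91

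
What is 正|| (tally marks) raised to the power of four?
Convert 正|| (tally marks) → 5 + 2 = 7 (decimal)
Convert four (English words) → 4 (decimal)
Compute 7 ^ 4 = 2401
2401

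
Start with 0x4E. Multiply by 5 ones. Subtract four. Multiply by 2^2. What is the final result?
Convert 0x4E (hexadecimal) → 4×16 + 14 = 78 (decimal)
Start: 78
Convert 5 ones (place-value notation) → 5 (decimal)
78 × 5 = 390
Convert four (English words) → 4 (decimal)
390 - 4 = 386
Convert 2^2 (power) → 4 (decimal)
386 × 4 = 1544
1544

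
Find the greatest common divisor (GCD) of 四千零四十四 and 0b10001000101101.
Convert 四千零四十四 (Chinese numeral) → 4×1000 + 4×10 + 4 = 4044 (decimal)
Convert 0b10001000101101 (binary) → 8192 + 512 + 32 + 8 + 4 + 1 = 8749 (decimal)
Compute gcd(4044, 8749) = 1
1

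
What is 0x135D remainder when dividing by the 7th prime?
Convert 0x135D (hexadecimal) → 1×4096 + 3×256 + 5×16 + 13 = 4957 (decimal)
Convert the 7th prime (prime index) → 17 (decimal)
Compute 4957 mod 17 = 10
10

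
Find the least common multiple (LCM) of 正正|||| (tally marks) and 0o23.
Convert 正正|||| (tally marks) → 5 + 5 + 4 = 14 (decimal)
Convert 0o23 (octal) → 2×8 + 3 = 19 (decimal)
Compute lcm(14, 19) = 266
266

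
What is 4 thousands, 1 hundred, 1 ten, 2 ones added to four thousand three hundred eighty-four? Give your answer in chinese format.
Convert 4 thousands, 1 hundred, 1 ten, 2 ones (place-value notation) → 4×1000 + 1×100 + 1×10 + 2 = 4112 (decimal)
Convert four thousand three hundred eighty-four (English words) → 4×1000 + 3×100 + 84 = 4384 (decimal)
Compute 4112 + 4384 = 8496
Convert 8496 (decimal) → 8496 = 8×1000 + 4×100 + 9×10 + 6 → 八千四百九十六 (Chinese numeral)
八千四百九十六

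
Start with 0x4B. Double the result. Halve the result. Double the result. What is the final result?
Convert 0x4B (hexadecimal) → 4×16 + 11 = 75 (decimal)
Start: 75
75 × 2 = 150
150 ÷ 2 = 75
75 × 2 = 150
150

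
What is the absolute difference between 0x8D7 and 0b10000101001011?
Convert 0x8D7 (hexadecimal) → 8×256 + 13×16 + 7 = 2263 (decimal)
Convert 0b10000101001011 (binary) → 8192 + 256 + 64 + 8 + 2 + 1 = 8523 (decimal)
Compute |2263 - 8523| = 6260
6260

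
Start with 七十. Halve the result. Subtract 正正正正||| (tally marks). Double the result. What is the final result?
Convert 七十 (Chinese numeral) → 7×10 = 70 (decimal)
Start: 70
70 ÷ 2 = 35
Convert 正正正正||| (tally marks) → 5 + 5 + 5 + 5 + 3 = 23 (decimal)
35 - 23 = 12
12 × 2 = 24
24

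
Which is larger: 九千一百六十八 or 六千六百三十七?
Convert 九千一百六十八 (Chinese numeral) → 9×1000 + 1×100 + 6×10 + 8 = 9168 (decimal)
Convert 六千六百三十七 (Chinese numeral) → 6×1000 + 6×100 + 3×10 + 7 = 6637 (decimal)
Compare 9168 vs 6637: larger = 9168
9168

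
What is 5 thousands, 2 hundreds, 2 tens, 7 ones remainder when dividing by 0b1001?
Convert 5 thousands, 2 hundreds, 2 tens, 7 ones (place-value notation) → 5×1000 + 2×100 + 2×10 + 7 = 5227 (decimal)
Convert 0b1001 (binary) → 8 + 1 = 9 (decimal)
Compute 5227 mod 9 = 7
7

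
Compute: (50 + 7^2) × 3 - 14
Convert 7^2 (power) → 49 (decimal)
Expression in decimal: (50 + 49) × 3 - 14
Parentheses first: 50 + 49 = 99
Multiply: 99 × 3 = 297
Subtract: 297 - 14 = 283
283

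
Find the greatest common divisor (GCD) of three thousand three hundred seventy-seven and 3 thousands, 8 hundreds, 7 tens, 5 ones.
Convert three thousand three hundred seventy-seven (English words) → 3×1000 + 3×100 + 77 = 3377 (decimal)
Convert 3 thousands, 8 hundreds, 7 tens, 5 ones (place-value notation) → 3×1000 + 8×100 + 7×10 + 5 = 3875 (decimal)
Compute gcd(3377, 3875) = 1
1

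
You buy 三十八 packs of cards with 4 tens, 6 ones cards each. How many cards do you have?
Convert 4 tens, 6 ones (place-value notation) → 4×10 + 6 = 46 (decimal)
Convert 三十八 (Chinese numeral) → 3×10 + 8 = 38 (decimal)
Compute 46 × 38 = 1748
1748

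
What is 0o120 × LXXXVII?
Convert 0o120 (octal) → 1×64 + 2×8 = 80 (decimal)
Convert LXXXVII (Roman numeral) → 50 + 10 + 10 + 10 + 5 + 1 + 1 = 87 (decimal)
Compute 80 × 87 = 6960
6960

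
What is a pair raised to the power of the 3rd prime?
Convert a pair (colloquial) → 2 (decimal)
Convert the 3rd prime (prime index) → 5 (decimal)
Compute 2 ^ 5 = 32
32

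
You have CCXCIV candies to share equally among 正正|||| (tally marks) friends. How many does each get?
Convert CCXCIV (Roman numeral) → 100 + 100 + 90 + 4 = 294 (decimal)
Convert 正正|||| (tally marks) → 5 + 5 + 4 = 14 (decimal)
Compute 294 ÷ 14 = 21
21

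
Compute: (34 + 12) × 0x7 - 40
Convert 0x7 (hexadecimal) → 7 (decimal)
Expression in decimal: (34 + 12) × 7 - 40
Parentheses first: 34 + 12 = 46
Multiply: 46 × 7 = 322
Subtract: 322 - 40 = 282
282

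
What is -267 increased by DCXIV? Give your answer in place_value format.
Convert DCXIV (Roman numeral) → 500 + 100 + 10 + 4 = 614 (decimal)
Compute -267 + 614 = 347
Convert 347 (decimal) → 347 = 3×100 + 4×10 + 7 → 3 hundreds, 4 tens, 7 ones (place-value notation)
3 hundreds, 4 tens, 7 ones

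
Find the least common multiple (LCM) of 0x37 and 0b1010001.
Convert 0x37 (hexadecimal) → 3×16 + 7 = 55 (decimal)
Convert 0b1010001 (binary) → 64 + 16 + 1 = 81 (decimal)
Compute lcm(55, 81) = 4455
4455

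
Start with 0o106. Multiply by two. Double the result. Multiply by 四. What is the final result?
Convert 0o106 (octal) → 1×64 + 6 = 70 (decimal)
Start: 70
Convert two (English words) → 2 (decimal)
70 × 2 = 140
140 × 2 = 280
Convert 四 (Chinese numeral) → 4 (decimal)
280 × 4 = 1120
1120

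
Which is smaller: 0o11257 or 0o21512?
Convert 0o11257 (octal) → 1×4096 + 1×512 + 2×64 + 5×8 + 7 = 4783 (decimal)
Convert 0o21512 (octal) → 2×4096 + 1×512 + 5×64 + 1×8 + 2 = 9034 (decimal)
Compare 4783 vs 9034: smaller = 4783
4783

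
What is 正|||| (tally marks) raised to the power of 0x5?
Convert 正|||| (tally marks) → 5 + 4 = 9 (decimal)
Convert 0x5 (hexadecimal) → 5 (decimal)
Compute 9 ^ 5 = 59049
59049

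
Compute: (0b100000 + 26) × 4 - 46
Convert 0b100000 (binary) → 32 (decimal)
Expression in decimal: (32 + 26) × 4 - 46
Parentheses first: 32 + 26 = 58
Multiply: 58 × 4 = 232
Subtract: 232 - 46 = 186
186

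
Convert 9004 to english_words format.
Convert 9004 (decimal) → 9004 = 9×1000 + 4 → nine thousand four (English words)
nine thousand four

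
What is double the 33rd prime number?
The 33rd prime number = 137
Compute 137 × 2 = 274
274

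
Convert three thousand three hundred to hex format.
Convert three thousand three hundred (English words) → 3×1000 + 3×100 = 3300 (decimal)
Convert 3300 (decimal) → 3300 = 12×256 + 14×16 + 4 → 0xCE4 (hexadecimal)
0xCE4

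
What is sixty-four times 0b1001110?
Convert sixty-four (English words) → 64 (decimal)
Convert 0b1001110 (binary) → 64 + 8 + 4 + 2 = 78 (decimal)
Compute 64 × 78 = 4992
4992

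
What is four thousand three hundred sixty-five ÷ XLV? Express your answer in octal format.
Convert four thousand three hundred sixty-five (English words) → 4×1000 + 3×100 + 65 = 4365 (decimal)
Convert XLV (Roman numeral) → 40 + 5 = 45 (decimal)
Compute 4365 ÷ 45 = 97
Convert 97 (decimal) → 97 = 1×64 + 4×8 + 1 → 0o141 (octal)
0o141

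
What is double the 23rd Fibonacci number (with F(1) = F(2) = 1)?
The 23rd Fibonacci number (with F(1) = F(2) = 1) = 28657
Compute 28657 × 2 = 57314
57314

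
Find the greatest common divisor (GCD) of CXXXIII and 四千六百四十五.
Convert CXXXIII (Roman numeral) → 100 + 10 + 10 + 10 + 1 + 1 + 1 = 133 (decimal)
Convert 四千六百四十五 (Chinese numeral) → 4×1000 + 6×100 + 4×10 + 5 = 4645 (decimal)
Compute gcd(133, 4645) = 1
1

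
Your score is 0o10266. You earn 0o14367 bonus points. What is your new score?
Convert 0o10266 (octal) → 1×4096 + 2×64 + 6×8 + 6 = 4278 (decimal)
Convert 0o14367 (octal) → 1×4096 + 4×512 + 3×64 + 6×8 + 7 = 6391 (decimal)
Compute 4278 + 6391 = 10669
10669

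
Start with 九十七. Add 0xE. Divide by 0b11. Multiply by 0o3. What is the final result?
Convert 九十七 (Chinese numeral) → 9×10 + 7 = 97 (decimal)
Start: 97
Convert 0xE (hexadecimal) → 14 (decimal)
97 + 14 = 111
Convert 0b11 (binary) → 2 + 1 = 3 (decimal)
111 ÷ 3 = 37
Convert 0o3 (octal) → 3 (decimal)
37 × 3 = 111
111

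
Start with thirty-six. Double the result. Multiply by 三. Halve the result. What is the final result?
Convert thirty-six (English words) → 36 (decimal)
Start: 36
36 × 2 = 72
Convert 三 (Chinese numeral) → 3 (decimal)
72 × 3 = 216
216 ÷ 2 = 108
108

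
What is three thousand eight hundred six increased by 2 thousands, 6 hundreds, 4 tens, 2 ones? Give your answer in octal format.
Convert three thousand eight hundred six (English words) → 3×1000 + 8×100 + 6 = 3806 (decimal)
Convert 2 thousands, 6 hundreds, 4 tens, 2 ones (place-value notation) → 2×1000 + 6×100 + 4×10 + 2 = 2642 (decimal)
Compute 3806 + 2642 = 6448
Convert 6448 (decimal) → 6448 = 1×4096 + 4×512 + 4×64 + 6×8 → 0o14460 (octal)
0o14460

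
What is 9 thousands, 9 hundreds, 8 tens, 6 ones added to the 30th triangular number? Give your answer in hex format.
Convert 9 thousands, 9 hundreds, 8 tens, 6 ones (place-value notation) → 9×1000 + 9×100 + 8×10 + 6 = 9986 (decimal)
Convert the 30th triangular number (triangular index) → 30×31/2 = 465 (decimal)
Compute 9986 + 465 = 10451
Convert 10451 (decimal) → 10451 = 2×4096 + 8×256 + 13×16 + 3 → 0x28D3 (hexadecimal)
0x28D3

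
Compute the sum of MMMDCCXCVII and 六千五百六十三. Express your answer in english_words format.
Convert MMMDCCXCVII (Roman numeral) → 1000 + 1000 + 1000 + 500 + 100 + 100 + 90 + 5 + 1 + 1 = 3797 (decimal)
Convert 六千五百六十三 (Chinese numeral) → 6×1000 + 5×100 + 6×10 + 3 = 6563 (decimal)
Compute 3797 + 6563 = 10360
Convert 10360 (decimal) → 10360 = 10×1000 + 3×100 + 60 → ten thousand three hundred sixty (English words)
ten thousand three hundred sixty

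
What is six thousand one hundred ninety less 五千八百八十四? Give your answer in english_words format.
Convert six thousand one hundred ninety (English words) → 6×1000 + 1×100 + 90 = 6190 (decimal)
Convert 五千八百八十四 (Chinese numeral) → 5×1000 + 8×100 + 8×10 + 4 = 5884 (decimal)
Compute 6190 - 5884 = 306
Convert 306 (decimal) → 306 = 3×100 + 6 → three hundred six (English words)
three hundred six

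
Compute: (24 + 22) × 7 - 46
Parentheses first: 24 + 22 = 46
Multiply: 46 × 7 = 322
Subtract: 322 - 46 = 276
276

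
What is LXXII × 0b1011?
Convert LXXII (Roman numeral) → 50 + 10 + 10 + 1 + 1 = 72 (decimal)
Convert 0b1011 (binary) → 8 + 2 + 1 = 11 (decimal)
Compute 72 × 11 = 792
792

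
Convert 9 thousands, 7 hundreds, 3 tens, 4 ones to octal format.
Convert 9 thousands, 7 hundreds, 3 tens, 4 ones (place-value notation) → 9×1000 + 7×100 + 3×10 + 4 = 9734 (decimal)
Convert 9734 (decimal) → 9734 = 2×4096 + 3×512 + 6 → 0o23006 (octal)
0o23006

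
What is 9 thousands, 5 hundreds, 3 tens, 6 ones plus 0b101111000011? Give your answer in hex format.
Convert 9 thousands, 5 hundreds, 3 tens, 6 ones (place-value notation) → 9×1000 + 5×100 + 3×10 + 6 = 9536 (decimal)
Convert 0b101111000011 (binary) → 2048 + 512 + 256 + 128 + 64 + 2 + 1 = 3011 (decimal)
Compute 9536 + 3011 = 12547
Convert 12547 (decimal) → 12547 = 3×4096 + 1×256 + 3 → 0x3103 (hexadecimal)
0x3103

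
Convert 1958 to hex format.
Convert 1958 (decimal) → 1958 = 7×256 + 10×16 + 6 → 0x7A6 (hexadecimal)
0x7A6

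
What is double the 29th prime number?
The 29th prime number = 109
Compute 109 × 2 = 218
218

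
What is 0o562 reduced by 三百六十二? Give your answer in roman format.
Convert 0o562 (octal) → 5×64 + 6×8 + 2 = 370 (decimal)
Convert 三百六十二 (Chinese numeral) → 3×100 + 6×10 + 2 = 362 (decimal)
Compute 370 - 362 = 8
Convert 8 (decimal) → 8 = 5 + 1 + 1 + 1 → VIII (Roman numeral)
VIII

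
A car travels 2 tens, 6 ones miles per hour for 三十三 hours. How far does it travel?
Convert 2 tens, 6 ones (place-value notation) → 2×10 + 6 = 26 (decimal)
Convert 三十三 (Chinese numeral) → 3×10 + 3 = 33 (decimal)
Compute 26 × 33 = 858
858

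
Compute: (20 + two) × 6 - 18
Convert two (English words) → 2 (decimal)
Expression in decimal: (20 + 2) × 6 - 18
Parentheses first: 20 + 2 = 22
Multiply: 22 × 6 = 132
Subtract: 132 - 18 = 114
114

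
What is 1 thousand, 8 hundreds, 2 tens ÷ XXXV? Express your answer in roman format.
Convert 1 thousand, 8 hundreds, 2 tens (place-value notation) → 1×1000 + 8×100 + 2×10 = 1820 (decimal)
Convert XXXV (Roman numeral) → 10 + 10 + 10 + 5 = 35 (decimal)
Compute 1820 ÷ 35 = 52
Convert 52 (decimal) → 52 = 50 + 1 + 1 → LII (Roman numeral)
LII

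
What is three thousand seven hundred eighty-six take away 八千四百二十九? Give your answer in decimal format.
Convert three thousand seven hundred eighty-six (English words) → 3×1000 + 7×100 + 86 = 3786 (decimal)
Convert 八千四百二十九 (Chinese numeral) → 8×1000 + 4×100 + 2×10 + 9 = 8429 (decimal)
Compute 3786 - 8429 = -4643
-4643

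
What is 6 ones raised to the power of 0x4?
Convert 6 ones (place-value notation) → 6 (decimal)
Convert 0x4 (hexadecimal) → 4 (decimal)
Compute 6 ^ 4 = 1296
1296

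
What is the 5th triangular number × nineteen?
Convert the 5th triangular number (triangular index) → 5×6/2 = 15 (decimal)
Convert nineteen (English words) → 19 (decimal)
Compute 15 × 19 = 285
285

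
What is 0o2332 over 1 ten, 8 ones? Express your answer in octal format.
Convert 0o2332 (octal) → 2×512 + 3×64 + 3×8 + 2 = 1242 (decimal)
Convert 1 ten, 8 ones (place-value notation) → 1×10 + 8 = 18 (decimal)
Compute 1242 ÷ 18 = 69
Convert 69 (decimal) → 69 = 1×64 + 5 → 0o105 (octal)
0o105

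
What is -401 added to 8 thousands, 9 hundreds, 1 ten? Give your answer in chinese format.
Convert 8 thousands, 9 hundreds, 1 ten (place-value notation) → 8×1000 + 9×100 + 1×10 = 8910 (decimal)
Compute -401 + 8910 = 8509
Convert 8509 (decimal) → 8509 = 8×1000 + 5×100 + 9 → 八千五百零九 (Chinese numeral)
八千五百零九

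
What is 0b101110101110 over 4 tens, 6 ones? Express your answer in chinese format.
Convert 0b101110101110 (binary) → 2048 + 512 + 256 + 128 + 32 + 8 + 4 + 2 = 2990 (decimal)
Convert 4 tens, 6 ones (place-value notation) → 4×10 + 6 = 46 (decimal)
Compute 2990 ÷ 46 = 65
Convert 65 (decimal) → 65 = 6×10 + 5 → 六十五 (Chinese numeral)
六十五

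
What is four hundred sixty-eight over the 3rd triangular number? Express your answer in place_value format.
Convert four hundred sixty-eight (English words) → 4×100 + 68 = 468 (decimal)
Convert the 3rd triangular number (triangular index) → 3×4/2 = 6 (decimal)
Compute 468 ÷ 6 = 78
Convert 78 (decimal) → 78 = 7×10 + 8 → 7 tens, 8 ones (place-value notation)
7 tens, 8 ones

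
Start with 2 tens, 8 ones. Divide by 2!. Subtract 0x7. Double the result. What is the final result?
Convert 2 tens, 8 ones (place-value notation) → 2×10 + 8 = 28 (decimal)
Start: 28
Convert 2! (factorial) → 2 (decimal)
28 ÷ 2 = 14
Convert 0x7 (hexadecimal) → 7 (decimal)
14 - 7 = 7
7 × 2 = 14
14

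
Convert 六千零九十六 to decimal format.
Convert 六千零九十六 (Chinese numeral) → 6×1000 + 9×10 + 6 = 6096 (decimal)
6096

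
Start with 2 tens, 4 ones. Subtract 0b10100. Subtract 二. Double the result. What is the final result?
Convert 2 tens, 4 ones (place-value notation) → 2×10 + 4 = 24 (decimal)
Start: 24
Convert 0b10100 (binary) → 16 + 4 = 20 (decimal)
24 - 20 = 4
Convert 二 (Chinese numeral) → 2 (decimal)
4 - 2 = 2
2 × 2 = 4
4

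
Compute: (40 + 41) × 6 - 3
Parentheses first: 40 + 41 = 81
Multiply: 81 × 6 = 486
Subtract: 486 - 3 = 483
483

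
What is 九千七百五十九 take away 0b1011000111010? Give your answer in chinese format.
Convert 九千七百五十九 (Chinese numeral) → 9×1000 + 7×100 + 5×10 + 9 = 9759 (decimal)
Convert 0b1011000111010 (binary) → 4096 + 1024 + 512 + 32 + 16 + 8 + 2 = 5690 (decimal)
Compute 9759 - 5690 = 4069
Convert 4069 (decimal) → 4069 = 4×1000 + 6×10 + 9 → 四千零六十九 (Chinese numeral)
四千零六十九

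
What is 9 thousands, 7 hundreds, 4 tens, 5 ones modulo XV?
Convert 9 thousands, 7 hundreds, 4 tens, 5 ones (place-value notation) → 9×1000 + 7×100 + 4×10 + 5 = 9745 (decimal)
Convert XV (Roman numeral) → 10 + 5 = 15 (decimal)
Compute 9745 mod 15 = 10
10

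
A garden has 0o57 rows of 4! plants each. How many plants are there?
Convert 4! (factorial) → 24 (decimal)
Convert 0o57 (octal) → 5×8 + 7 = 47 (decimal)
Compute 24 × 47 = 1128
1128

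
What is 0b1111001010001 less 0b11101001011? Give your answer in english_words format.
Convert 0b1111001010001 (binary) → 4096 + 2048 + 1024 + 512 + 64 + 16 + 1 = 7761 (decimal)
Convert 0b11101001011 (binary) → 1024 + 512 + 256 + 64 + 8 + 2 + 1 = 1867 (decimal)
Compute 7761 - 1867 = 5894
Convert 5894 (decimal) → 5894 = 5×1000 + 8×100 + 94 → five thousand eight hundred ninety-four (English words)
five thousand eight hundred ninety-four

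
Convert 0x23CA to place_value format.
Convert 0x23CA (hexadecimal) → 2×4096 + 3×256 + 12×16 + 10 = 9162 (decimal)
Convert 9162 (decimal) → 9162 = 9×1000 + 1×100 + 6×10 + 2 → 9 thousands, 1 hundred, 6 tens, 2 ones (place-value notation)
9 thousands, 1 hundred, 6 tens, 2 ones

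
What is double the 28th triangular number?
The 28th triangular number = 28×29/2 = 406
Compute 406 × 2 = 812
812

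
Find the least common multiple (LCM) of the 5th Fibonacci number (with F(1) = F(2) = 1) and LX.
Convert the 5th Fibonacci number (with F(1) = F(2) = 1) (Fibonacci index) → 1, 1, 2, 3, 5 → 5 (decimal)
Convert LX (Roman numeral) → 50 + 10 = 60 (decimal)
Compute lcm(5, 60) = 60
60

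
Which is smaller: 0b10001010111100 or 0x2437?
Convert 0b10001010111100 (binary) → 8192 + 512 + 128 + 32 + 16 + 8 + 4 = 8892 (decimal)
Convert 0x2437 (hexadecimal) → 2×4096 + 4×256 + 3×16 + 7 = 9271 (decimal)
Compare 8892 vs 9271: smaller = 8892
8892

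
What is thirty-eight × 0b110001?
Convert thirty-eight (English words) → 38 (decimal)
Convert 0b110001 (binary) → 32 + 16 + 1 = 49 (decimal)
Compute 38 × 49 = 1862
1862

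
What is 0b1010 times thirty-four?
Convert 0b1010 (binary) → 8 + 2 = 10 (decimal)
Convert thirty-four (English words) → 34 (decimal)
Compute 10 × 34 = 340
340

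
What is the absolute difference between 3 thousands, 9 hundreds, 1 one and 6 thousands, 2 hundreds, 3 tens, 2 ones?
Convert 3 thousands, 9 hundreds, 1 one (place-value notation) → 3×1000 + 9×100 + 1 = 3901 (decimal)
Convert 6 thousands, 2 hundreds, 3 tens, 2 ones (place-value notation) → 6×1000 + 2×100 + 3×10 + 2 = 6232 (decimal)
Compute |3901 - 6232| = 2331
2331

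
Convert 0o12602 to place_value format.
Convert 0o12602 (octal) → 1×4096 + 2×512 + 6×64 + 2 = 5506 (decimal)
Convert 5506 (decimal) → 5506 = 5×1000 + 5×100 + 6 → 5 thousands, 5 hundreds, 6 ones (place-value notation)
5 thousands, 5 hundreds, 6 ones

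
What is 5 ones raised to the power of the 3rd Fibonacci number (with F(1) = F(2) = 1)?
Convert 5 ones (place-value notation) → 5 (decimal)
Convert the 3rd Fibonacci number (with F(1) = F(2) = 1) (Fibonacci index) → 1, 1, 2 → 2 (decimal)
Compute 5 ^ 2 = 25
25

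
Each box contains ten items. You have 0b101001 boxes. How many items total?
Convert ten (English words) → 10 (decimal)
Convert 0b101001 (binary) → 32 + 8 + 1 = 41 (decimal)
Compute 10 × 41 = 410
410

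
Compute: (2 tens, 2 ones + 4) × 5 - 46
Convert 2 tens, 2 ones (place-value notation) → 2×10 + 2 = 22 (decimal)
Expression in decimal: (22 + 4) × 5 - 46
Parentheses first: 22 + 4 = 26
Multiply: 26 × 5 = 130
Subtract: 130 - 46 = 84
84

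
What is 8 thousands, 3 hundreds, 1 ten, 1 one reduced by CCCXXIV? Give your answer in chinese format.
Convert 8 thousands, 3 hundreds, 1 ten, 1 one (place-value notation) → 8×1000 + 3×100 + 1×10 + 1 = 8311 (decimal)
Convert CCCXXIV (Roman numeral) → 100 + 100 + 100 + 10 + 10 + 4 = 324 (decimal)
Compute 8311 - 324 = 7987
Convert 7987 (decimal) → 7987 = 7×1000 + 9×100 + 8×10 + 7 → 七千九百八十七 (Chinese numeral)
七千九百八十七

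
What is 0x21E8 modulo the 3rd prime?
Convert 0x21E8 (hexadecimal) → 2×4096 + 1×256 + 14×16 + 8 = 8680 (decimal)
Convert the 3rd prime (prime index) → 5 (decimal)
Compute 8680 mod 5 = 0
0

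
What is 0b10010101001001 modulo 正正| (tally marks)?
Convert 0b10010101001001 (binary) → 8192 + 1024 + 256 + 64 + 8 + 1 = 9545 (decimal)
Convert 正正| (tally marks) → 5 + 5 + 1 = 11 (decimal)
Compute 9545 mod 11 = 8
8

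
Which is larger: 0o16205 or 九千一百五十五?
Convert 0o16205 (octal) → 1×4096 + 6×512 + 2×64 + 5 = 7301 (decimal)
Convert 九千一百五十五 (Chinese numeral) → 9×1000 + 1×100 + 5×10 + 5 = 9155 (decimal)
Compare 7301 vs 9155: larger = 9155
9155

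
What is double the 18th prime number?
The 18th prime number = 61
Compute 61 × 2 = 122
122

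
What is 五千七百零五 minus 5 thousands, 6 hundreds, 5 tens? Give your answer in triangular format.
Convert 五千七百零五 (Chinese numeral) → 5×1000 + 7×100 + 5 = 5705 (decimal)
Convert 5 thousands, 6 hundreds, 5 tens (place-value notation) → 5×1000 + 6×100 + 5×10 = 5650 (decimal)
Compute 5705 - 5650 = 55
Convert 55 (decimal) → 55 = 10×11/2 → the 10th triangular number (triangular index)
the 10th triangular number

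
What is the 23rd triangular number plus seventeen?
The 23rd triangular number = 23×24/2 = 276
Convert seventeen (English words) → 17 (decimal)
Compute 276 + 17 = 293
293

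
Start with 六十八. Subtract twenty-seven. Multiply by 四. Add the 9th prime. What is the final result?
Convert 六十八 (Chinese numeral) → 6×10 + 8 = 68 (decimal)
Start: 68
Convert twenty-seven (English words) → 27 (decimal)
68 - 27 = 41
Convert 四 (Chinese numeral) → 4 (decimal)
41 × 4 = 164
Convert the 9th prime (prime index) → 23 (decimal)
164 + 23 = 187
187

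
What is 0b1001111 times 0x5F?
Convert 0b1001111 (binary) → 64 + 8 + 4 + 2 + 1 = 79 (decimal)
Convert 0x5F (hexadecimal) → 5×16 + 15 = 95 (decimal)
Compute 79 × 95 = 7505
7505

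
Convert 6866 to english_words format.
Convert 6866 (decimal) → 6866 = 6×1000 + 8×100 + 66 → six thousand eight hundred sixty-six (English words)
six thousand eight hundred sixty-six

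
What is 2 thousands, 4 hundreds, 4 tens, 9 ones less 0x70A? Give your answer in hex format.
Convert 2 thousands, 4 hundreds, 4 tens, 9 ones (place-value notation) → 2×1000 + 4×100 + 4×10 + 9 = 2449 (decimal)
Convert 0x70A (hexadecimal) → 7×256 + 10 = 1802 (decimal)
Compute 2449 - 1802 = 647
Convert 647 (decimal) → 647 = 2×256 + 8×16 + 7 → 0x287 (hexadecimal)
0x287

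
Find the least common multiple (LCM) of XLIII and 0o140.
Convert XLIII (Roman numeral) → 40 + 1 + 1 + 1 = 43 (decimal)
Convert 0o140 (octal) → 1×64 + 4×8 = 96 (decimal)
Compute lcm(43, 96) = 4128
4128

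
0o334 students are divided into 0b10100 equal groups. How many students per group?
Convert 0o334 (octal) → 3×64 + 3×8 + 4 = 220 (decimal)
Convert 0b10100 (binary) → 16 + 4 = 20 (decimal)
Compute 220 ÷ 20 = 11
11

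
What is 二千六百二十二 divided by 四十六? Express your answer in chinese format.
Convert 二千六百二十二 (Chinese numeral) → 2×1000 + 6×100 + 2×10 + 2 = 2622 (decimal)
Convert 四十六 (Chinese numeral) → 4×10 + 6 = 46 (decimal)
Compute 2622 ÷ 46 = 57
Convert 57 (decimal) → 57 = 5×10 + 7 → 五十七 (Chinese numeral)
五十七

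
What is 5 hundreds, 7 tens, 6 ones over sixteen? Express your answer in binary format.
Convert 5 hundreds, 7 tens, 6 ones (place-value notation) → 5×100 + 7×10 + 6 = 576 (decimal)
Convert sixteen (English words) → 16 (decimal)
Compute 576 ÷ 16 = 36
Convert 36 (decimal) → 36 = 32 + 4 → 0b100100 (binary)
0b100100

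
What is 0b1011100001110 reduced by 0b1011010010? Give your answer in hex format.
Convert 0b1011100001110 (binary) → 4096 + 1024 + 512 + 256 + 8 + 4 + 2 = 5902 (decimal)
Convert 0b1011010010 (binary) → 512 + 128 + 64 + 16 + 2 = 722 (decimal)
Compute 5902 - 722 = 5180
Convert 5180 (decimal) → 5180 = 1×4096 + 4×256 + 3×16 + 12 → 0x143C (hexadecimal)
0x143C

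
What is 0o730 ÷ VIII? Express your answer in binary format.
Convert 0o730 (octal) → 7×64 + 3×8 = 472 (decimal)
Convert VIII (Roman numeral) → 5 + 1 + 1 + 1 = 8 (decimal)
Compute 472 ÷ 8 = 59
Convert 59 (decimal) → 59 = 32 + 16 + 8 + 2 + 1 → 0b111011 (binary)
0b111011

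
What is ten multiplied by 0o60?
Convert ten (English words) → 10 (decimal)
Convert 0o60 (octal) → 6×8 = 48 (decimal)
Compute 10 × 48 = 480
480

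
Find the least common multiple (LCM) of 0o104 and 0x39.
Convert 0o104 (octal) → 1×64 + 4 = 68 (decimal)
Convert 0x39 (hexadecimal) → 3×16 + 9 = 57 (decimal)
Compute lcm(68, 57) = 3876
3876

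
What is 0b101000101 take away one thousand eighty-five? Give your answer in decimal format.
Convert 0b101000101 (binary) → 256 + 64 + 4 + 1 = 325 (decimal)
Convert one thousand eighty-five (English words) → 1×1000 + 85 = 1085 (decimal)
Compute 325 - 1085 = -760
-760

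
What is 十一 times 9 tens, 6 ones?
Convert 十一 (Chinese numeral) → 1×10 + 1 = 11 (decimal)
Convert 9 tens, 6 ones (place-value notation) → 9×10 + 6 = 96 (decimal)
Compute 11 × 96 = 1056
1056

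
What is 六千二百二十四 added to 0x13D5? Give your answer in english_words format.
Convert 六千二百二十四 (Chinese numeral) → 6×1000 + 2×100 + 2×10 + 4 = 6224 (decimal)
Convert 0x13D5 (hexadecimal) → 1×4096 + 3×256 + 13×16 + 5 = 5077 (decimal)
Compute 6224 + 5077 = 11301
Convert 11301 (decimal) → 11301 = 11×1000 + 3×100 + 1 → eleven thousand three hundred one (English words)
eleven thousand three hundred one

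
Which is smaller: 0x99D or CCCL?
Convert 0x99D (hexadecimal) → 9×256 + 9×16 + 13 = 2461 (decimal)
Convert CCCL (Roman numeral) → 100 + 100 + 100 + 50 = 350 (decimal)
Compare 2461 vs 350: smaller = 350
350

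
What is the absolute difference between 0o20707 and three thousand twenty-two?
Convert 0o20707 (octal) → 2×4096 + 7×64 + 7 = 8647 (decimal)
Convert three thousand twenty-two (English words) → 3×1000 + 22 = 3022 (decimal)
Compute |8647 - 3022| = 5625
5625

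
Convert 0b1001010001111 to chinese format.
Convert 0b1001010001111 (binary) → 4096 + 512 + 128 + 8 + 4 + 2 + 1 = 4751 (decimal)
Convert 4751 (decimal) → 4751 = 4×1000 + 7×100 + 5×10 + 1 → 四千七百五十一 (Chinese numeral)
四千七百五十一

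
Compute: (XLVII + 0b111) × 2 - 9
Convert XLVII (Roman numeral) → 40 + 5 + 1 + 1 = 47 (decimal)
Convert 0b111 (binary) → 4 + 2 + 1 = 7 (decimal)
Expression in decimal: (47 + 7) × 2 - 9
Parentheses first: 47 + 7 = 54
Multiply: 54 × 2 = 108
Subtract: 108 - 9 = 99
99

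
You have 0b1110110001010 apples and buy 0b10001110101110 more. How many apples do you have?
Convert 0b1110110001010 (binary) → 4096 + 2048 + 1024 + 256 + 128 + 8 + 2 = 7562 (decimal)
Convert 0b10001110101110 (binary) → 8192 + 512 + 256 + 128 + 32 + 8 + 4 + 2 = 9134 (decimal)
Compute 7562 + 9134 = 16696
16696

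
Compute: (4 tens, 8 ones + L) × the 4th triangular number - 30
Convert 4 tens, 8 ones (place-value notation) → 4×10 + 8 = 48 (decimal)
Convert L (Roman numeral) → 50 (decimal)
Convert the 4th triangular number (triangular index) → 4×5/2 = 10 (decimal)
Expression in decimal: (48 + 50) × 10 - 30
Parentheses first: 48 + 50 = 98
Multiply: 98 × 10 = 980
Subtract: 980 - 30 = 950
950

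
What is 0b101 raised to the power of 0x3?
Convert 0b101 (binary) → 4 + 1 = 5 (decimal)
Convert 0x3 (hexadecimal) → 3 (decimal)
Compute 5 ^ 3 = 125
125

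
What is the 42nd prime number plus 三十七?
The 42nd prime number = 181
Convert 三十七 (Chinese numeral) → 3×10 + 7 = 37 (decimal)
Compute 181 + 37 = 218
218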